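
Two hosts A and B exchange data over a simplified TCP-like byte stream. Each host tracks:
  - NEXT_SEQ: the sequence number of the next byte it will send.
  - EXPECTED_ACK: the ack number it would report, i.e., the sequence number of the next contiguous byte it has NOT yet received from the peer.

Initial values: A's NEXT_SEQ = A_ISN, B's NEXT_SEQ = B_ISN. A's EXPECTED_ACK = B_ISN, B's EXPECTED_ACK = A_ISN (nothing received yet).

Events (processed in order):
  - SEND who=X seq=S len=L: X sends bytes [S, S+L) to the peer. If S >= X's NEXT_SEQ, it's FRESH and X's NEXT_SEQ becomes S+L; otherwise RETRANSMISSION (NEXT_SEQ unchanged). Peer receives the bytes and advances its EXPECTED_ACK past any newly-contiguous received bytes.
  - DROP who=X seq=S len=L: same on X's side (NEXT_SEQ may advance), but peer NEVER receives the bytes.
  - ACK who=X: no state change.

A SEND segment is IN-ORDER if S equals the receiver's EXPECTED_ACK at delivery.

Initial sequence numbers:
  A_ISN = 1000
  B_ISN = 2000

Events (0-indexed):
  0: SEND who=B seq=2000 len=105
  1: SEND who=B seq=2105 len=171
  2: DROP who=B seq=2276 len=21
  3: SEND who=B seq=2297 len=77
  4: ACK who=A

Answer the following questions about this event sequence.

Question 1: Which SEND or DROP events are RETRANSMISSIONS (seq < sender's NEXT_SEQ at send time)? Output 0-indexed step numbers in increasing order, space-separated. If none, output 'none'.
Step 0: SEND seq=2000 -> fresh
Step 1: SEND seq=2105 -> fresh
Step 2: DROP seq=2276 -> fresh
Step 3: SEND seq=2297 -> fresh

Answer: none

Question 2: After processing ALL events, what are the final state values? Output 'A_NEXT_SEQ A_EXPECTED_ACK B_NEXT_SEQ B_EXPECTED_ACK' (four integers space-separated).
Answer: 1000 2276 2374 1000

Derivation:
After event 0: A_seq=1000 A_ack=2105 B_seq=2105 B_ack=1000
After event 1: A_seq=1000 A_ack=2276 B_seq=2276 B_ack=1000
After event 2: A_seq=1000 A_ack=2276 B_seq=2297 B_ack=1000
After event 3: A_seq=1000 A_ack=2276 B_seq=2374 B_ack=1000
After event 4: A_seq=1000 A_ack=2276 B_seq=2374 B_ack=1000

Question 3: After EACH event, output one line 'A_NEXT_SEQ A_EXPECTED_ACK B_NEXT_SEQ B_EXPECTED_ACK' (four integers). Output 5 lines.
1000 2105 2105 1000
1000 2276 2276 1000
1000 2276 2297 1000
1000 2276 2374 1000
1000 2276 2374 1000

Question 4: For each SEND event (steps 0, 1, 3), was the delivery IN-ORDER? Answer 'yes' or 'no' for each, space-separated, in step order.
Step 0: SEND seq=2000 -> in-order
Step 1: SEND seq=2105 -> in-order
Step 3: SEND seq=2297 -> out-of-order

Answer: yes yes no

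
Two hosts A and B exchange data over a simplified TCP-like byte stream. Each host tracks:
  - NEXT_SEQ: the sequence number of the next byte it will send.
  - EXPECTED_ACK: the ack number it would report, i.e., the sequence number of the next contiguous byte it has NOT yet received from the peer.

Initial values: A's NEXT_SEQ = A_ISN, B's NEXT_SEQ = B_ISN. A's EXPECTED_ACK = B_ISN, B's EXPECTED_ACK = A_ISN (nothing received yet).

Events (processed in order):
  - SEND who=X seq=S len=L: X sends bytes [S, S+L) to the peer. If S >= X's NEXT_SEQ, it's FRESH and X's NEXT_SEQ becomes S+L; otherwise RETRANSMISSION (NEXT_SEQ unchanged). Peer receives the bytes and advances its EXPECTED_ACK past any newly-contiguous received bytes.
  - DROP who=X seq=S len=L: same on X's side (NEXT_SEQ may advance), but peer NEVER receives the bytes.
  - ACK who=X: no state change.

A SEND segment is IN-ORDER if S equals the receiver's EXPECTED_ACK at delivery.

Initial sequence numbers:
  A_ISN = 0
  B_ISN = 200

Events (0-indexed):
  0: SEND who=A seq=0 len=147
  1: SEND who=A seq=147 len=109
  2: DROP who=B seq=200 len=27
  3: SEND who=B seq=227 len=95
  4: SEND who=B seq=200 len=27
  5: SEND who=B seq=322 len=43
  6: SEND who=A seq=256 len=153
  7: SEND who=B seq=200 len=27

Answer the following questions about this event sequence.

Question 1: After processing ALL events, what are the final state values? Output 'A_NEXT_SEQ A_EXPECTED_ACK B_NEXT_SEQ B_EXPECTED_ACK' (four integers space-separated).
After event 0: A_seq=147 A_ack=200 B_seq=200 B_ack=147
After event 1: A_seq=256 A_ack=200 B_seq=200 B_ack=256
After event 2: A_seq=256 A_ack=200 B_seq=227 B_ack=256
After event 3: A_seq=256 A_ack=200 B_seq=322 B_ack=256
After event 4: A_seq=256 A_ack=322 B_seq=322 B_ack=256
After event 5: A_seq=256 A_ack=365 B_seq=365 B_ack=256
After event 6: A_seq=409 A_ack=365 B_seq=365 B_ack=409
After event 7: A_seq=409 A_ack=365 B_seq=365 B_ack=409

Answer: 409 365 365 409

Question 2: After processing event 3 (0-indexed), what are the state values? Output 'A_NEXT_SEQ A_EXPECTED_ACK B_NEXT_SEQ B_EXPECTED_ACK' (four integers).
After event 0: A_seq=147 A_ack=200 B_seq=200 B_ack=147
After event 1: A_seq=256 A_ack=200 B_seq=200 B_ack=256
After event 2: A_seq=256 A_ack=200 B_seq=227 B_ack=256
After event 3: A_seq=256 A_ack=200 B_seq=322 B_ack=256

256 200 322 256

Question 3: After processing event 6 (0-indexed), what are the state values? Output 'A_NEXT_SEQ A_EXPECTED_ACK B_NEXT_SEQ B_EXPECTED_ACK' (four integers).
After event 0: A_seq=147 A_ack=200 B_seq=200 B_ack=147
After event 1: A_seq=256 A_ack=200 B_seq=200 B_ack=256
After event 2: A_seq=256 A_ack=200 B_seq=227 B_ack=256
After event 3: A_seq=256 A_ack=200 B_seq=322 B_ack=256
After event 4: A_seq=256 A_ack=322 B_seq=322 B_ack=256
After event 5: A_seq=256 A_ack=365 B_seq=365 B_ack=256
After event 6: A_seq=409 A_ack=365 B_seq=365 B_ack=409

409 365 365 409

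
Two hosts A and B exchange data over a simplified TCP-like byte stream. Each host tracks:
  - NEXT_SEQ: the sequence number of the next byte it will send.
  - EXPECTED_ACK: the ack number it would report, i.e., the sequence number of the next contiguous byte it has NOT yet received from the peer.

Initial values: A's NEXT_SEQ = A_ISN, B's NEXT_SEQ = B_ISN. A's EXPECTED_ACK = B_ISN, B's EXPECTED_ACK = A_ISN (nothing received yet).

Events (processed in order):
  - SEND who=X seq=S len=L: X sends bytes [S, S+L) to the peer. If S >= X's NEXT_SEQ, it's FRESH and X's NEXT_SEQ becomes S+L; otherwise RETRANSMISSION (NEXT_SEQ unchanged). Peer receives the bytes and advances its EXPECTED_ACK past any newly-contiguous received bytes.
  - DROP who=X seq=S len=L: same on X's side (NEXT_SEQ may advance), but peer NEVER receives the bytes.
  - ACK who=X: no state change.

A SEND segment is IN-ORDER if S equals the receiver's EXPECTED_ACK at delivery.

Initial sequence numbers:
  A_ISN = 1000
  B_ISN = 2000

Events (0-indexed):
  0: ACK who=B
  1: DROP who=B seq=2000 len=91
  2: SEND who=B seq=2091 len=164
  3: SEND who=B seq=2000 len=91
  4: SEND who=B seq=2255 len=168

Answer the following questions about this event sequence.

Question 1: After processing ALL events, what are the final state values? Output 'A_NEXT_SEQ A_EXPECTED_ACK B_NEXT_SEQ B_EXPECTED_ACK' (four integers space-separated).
Answer: 1000 2423 2423 1000

Derivation:
After event 0: A_seq=1000 A_ack=2000 B_seq=2000 B_ack=1000
After event 1: A_seq=1000 A_ack=2000 B_seq=2091 B_ack=1000
After event 2: A_seq=1000 A_ack=2000 B_seq=2255 B_ack=1000
After event 3: A_seq=1000 A_ack=2255 B_seq=2255 B_ack=1000
After event 4: A_seq=1000 A_ack=2423 B_seq=2423 B_ack=1000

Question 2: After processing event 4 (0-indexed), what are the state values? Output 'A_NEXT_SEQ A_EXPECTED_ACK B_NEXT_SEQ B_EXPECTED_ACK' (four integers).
After event 0: A_seq=1000 A_ack=2000 B_seq=2000 B_ack=1000
After event 1: A_seq=1000 A_ack=2000 B_seq=2091 B_ack=1000
After event 2: A_seq=1000 A_ack=2000 B_seq=2255 B_ack=1000
After event 3: A_seq=1000 A_ack=2255 B_seq=2255 B_ack=1000
After event 4: A_seq=1000 A_ack=2423 B_seq=2423 B_ack=1000

1000 2423 2423 1000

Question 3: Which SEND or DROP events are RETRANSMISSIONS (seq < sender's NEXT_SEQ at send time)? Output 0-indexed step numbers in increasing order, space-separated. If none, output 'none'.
Step 1: DROP seq=2000 -> fresh
Step 2: SEND seq=2091 -> fresh
Step 3: SEND seq=2000 -> retransmit
Step 4: SEND seq=2255 -> fresh

Answer: 3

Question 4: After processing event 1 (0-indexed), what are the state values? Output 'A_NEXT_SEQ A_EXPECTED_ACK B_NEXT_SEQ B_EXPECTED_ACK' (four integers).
After event 0: A_seq=1000 A_ack=2000 B_seq=2000 B_ack=1000
After event 1: A_seq=1000 A_ack=2000 B_seq=2091 B_ack=1000

1000 2000 2091 1000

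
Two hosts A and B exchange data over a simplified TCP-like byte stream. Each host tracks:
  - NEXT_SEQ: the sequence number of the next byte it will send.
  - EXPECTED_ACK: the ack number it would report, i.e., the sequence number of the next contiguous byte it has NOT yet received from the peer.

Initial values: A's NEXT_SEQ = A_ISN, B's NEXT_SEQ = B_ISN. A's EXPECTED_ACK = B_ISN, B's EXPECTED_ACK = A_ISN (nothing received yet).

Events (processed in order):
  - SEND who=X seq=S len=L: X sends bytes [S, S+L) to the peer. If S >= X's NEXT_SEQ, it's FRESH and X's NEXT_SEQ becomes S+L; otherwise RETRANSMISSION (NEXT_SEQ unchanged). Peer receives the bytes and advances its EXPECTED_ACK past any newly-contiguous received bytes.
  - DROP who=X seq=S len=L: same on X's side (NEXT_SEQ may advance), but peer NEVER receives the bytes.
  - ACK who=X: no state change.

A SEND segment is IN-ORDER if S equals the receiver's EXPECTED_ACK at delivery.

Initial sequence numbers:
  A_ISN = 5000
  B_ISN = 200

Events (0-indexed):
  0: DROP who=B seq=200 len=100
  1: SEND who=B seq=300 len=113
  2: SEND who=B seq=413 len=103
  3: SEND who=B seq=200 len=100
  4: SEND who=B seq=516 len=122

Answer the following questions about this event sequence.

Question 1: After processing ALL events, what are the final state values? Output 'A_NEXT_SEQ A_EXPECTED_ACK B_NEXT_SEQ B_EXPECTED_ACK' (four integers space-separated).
After event 0: A_seq=5000 A_ack=200 B_seq=300 B_ack=5000
After event 1: A_seq=5000 A_ack=200 B_seq=413 B_ack=5000
After event 2: A_seq=5000 A_ack=200 B_seq=516 B_ack=5000
After event 3: A_seq=5000 A_ack=516 B_seq=516 B_ack=5000
After event 4: A_seq=5000 A_ack=638 B_seq=638 B_ack=5000

Answer: 5000 638 638 5000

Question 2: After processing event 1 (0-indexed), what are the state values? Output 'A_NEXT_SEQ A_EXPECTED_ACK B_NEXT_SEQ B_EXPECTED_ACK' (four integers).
After event 0: A_seq=5000 A_ack=200 B_seq=300 B_ack=5000
After event 1: A_seq=5000 A_ack=200 B_seq=413 B_ack=5000

5000 200 413 5000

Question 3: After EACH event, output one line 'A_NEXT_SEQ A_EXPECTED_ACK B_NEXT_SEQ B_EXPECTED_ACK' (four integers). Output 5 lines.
5000 200 300 5000
5000 200 413 5000
5000 200 516 5000
5000 516 516 5000
5000 638 638 5000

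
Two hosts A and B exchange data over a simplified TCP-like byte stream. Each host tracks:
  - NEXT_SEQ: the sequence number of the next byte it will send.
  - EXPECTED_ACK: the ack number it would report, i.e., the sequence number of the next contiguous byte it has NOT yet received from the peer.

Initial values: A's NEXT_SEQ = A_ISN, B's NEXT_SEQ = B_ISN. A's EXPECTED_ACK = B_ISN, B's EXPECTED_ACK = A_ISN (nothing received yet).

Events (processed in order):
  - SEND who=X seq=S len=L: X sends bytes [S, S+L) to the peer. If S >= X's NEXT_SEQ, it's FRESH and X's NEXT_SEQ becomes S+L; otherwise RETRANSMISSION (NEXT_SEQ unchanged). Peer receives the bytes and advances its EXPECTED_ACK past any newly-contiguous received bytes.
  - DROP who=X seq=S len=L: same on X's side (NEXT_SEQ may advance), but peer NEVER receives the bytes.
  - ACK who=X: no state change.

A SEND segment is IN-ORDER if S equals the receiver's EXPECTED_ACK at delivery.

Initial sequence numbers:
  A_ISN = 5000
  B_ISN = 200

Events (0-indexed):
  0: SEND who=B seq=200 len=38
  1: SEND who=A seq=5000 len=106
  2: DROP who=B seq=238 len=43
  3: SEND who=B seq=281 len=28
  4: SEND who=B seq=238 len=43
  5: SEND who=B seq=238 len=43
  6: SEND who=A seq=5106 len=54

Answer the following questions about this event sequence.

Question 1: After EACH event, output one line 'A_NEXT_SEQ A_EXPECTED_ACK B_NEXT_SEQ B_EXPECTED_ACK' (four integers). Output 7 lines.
5000 238 238 5000
5106 238 238 5106
5106 238 281 5106
5106 238 309 5106
5106 309 309 5106
5106 309 309 5106
5160 309 309 5160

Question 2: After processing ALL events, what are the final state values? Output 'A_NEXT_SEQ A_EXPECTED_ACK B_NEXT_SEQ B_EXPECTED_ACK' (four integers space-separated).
Answer: 5160 309 309 5160

Derivation:
After event 0: A_seq=5000 A_ack=238 B_seq=238 B_ack=5000
After event 1: A_seq=5106 A_ack=238 B_seq=238 B_ack=5106
After event 2: A_seq=5106 A_ack=238 B_seq=281 B_ack=5106
After event 3: A_seq=5106 A_ack=238 B_seq=309 B_ack=5106
After event 4: A_seq=5106 A_ack=309 B_seq=309 B_ack=5106
After event 5: A_seq=5106 A_ack=309 B_seq=309 B_ack=5106
After event 6: A_seq=5160 A_ack=309 B_seq=309 B_ack=5160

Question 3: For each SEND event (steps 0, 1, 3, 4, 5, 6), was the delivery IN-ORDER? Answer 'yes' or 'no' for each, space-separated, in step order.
Step 0: SEND seq=200 -> in-order
Step 1: SEND seq=5000 -> in-order
Step 3: SEND seq=281 -> out-of-order
Step 4: SEND seq=238 -> in-order
Step 5: SEND seq=238 -> out-of-order
Step 6: SEND seq=5106 -> in-order

Answer: yes yes no yes no yes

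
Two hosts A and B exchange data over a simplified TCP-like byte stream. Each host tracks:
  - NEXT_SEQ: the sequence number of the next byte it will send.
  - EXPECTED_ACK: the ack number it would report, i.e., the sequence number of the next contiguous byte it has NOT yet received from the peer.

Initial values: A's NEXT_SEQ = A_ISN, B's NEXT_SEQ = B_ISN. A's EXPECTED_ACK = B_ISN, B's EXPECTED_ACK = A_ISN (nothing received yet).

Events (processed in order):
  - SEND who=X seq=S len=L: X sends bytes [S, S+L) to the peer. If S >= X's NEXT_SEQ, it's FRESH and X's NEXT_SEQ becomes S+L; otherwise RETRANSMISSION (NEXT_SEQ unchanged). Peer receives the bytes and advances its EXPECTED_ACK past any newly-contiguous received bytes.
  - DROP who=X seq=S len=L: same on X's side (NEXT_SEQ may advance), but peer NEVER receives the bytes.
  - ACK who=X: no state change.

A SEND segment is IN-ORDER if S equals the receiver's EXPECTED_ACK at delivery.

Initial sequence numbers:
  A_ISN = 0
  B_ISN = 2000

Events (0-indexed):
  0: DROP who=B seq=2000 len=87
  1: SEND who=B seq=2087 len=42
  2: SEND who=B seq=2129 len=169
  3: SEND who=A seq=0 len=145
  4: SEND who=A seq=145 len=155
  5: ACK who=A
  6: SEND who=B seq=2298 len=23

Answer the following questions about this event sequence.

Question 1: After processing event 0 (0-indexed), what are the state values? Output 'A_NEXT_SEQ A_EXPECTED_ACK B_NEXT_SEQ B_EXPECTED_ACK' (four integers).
After event 0: A_seq=0 A_ack=2000 B_seq=2087 B_ack=0

0 2000 2087 0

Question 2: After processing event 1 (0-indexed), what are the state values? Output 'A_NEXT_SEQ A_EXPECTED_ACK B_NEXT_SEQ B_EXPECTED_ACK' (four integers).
After event 0: A_seq=0 A_ack=2000 B_seq=2087 B_ack=0
After event 1: A_seq=0 A_ack=2000 B_seq=2129 B_ack=0

0 2000 2129 0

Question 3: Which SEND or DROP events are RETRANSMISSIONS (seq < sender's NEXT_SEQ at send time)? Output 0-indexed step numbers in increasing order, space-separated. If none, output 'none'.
Step 0: DROP seq=2000 -> fresh
Step 1: SEND seq=2087 -> fresh
Step 2: SEND seq=2129 -> fresh
Step 3: SEND seq=0 -> fresh
Step 4: SEND seq=145 -> fresh
Step 6: SEND seq=2298 -> fresh

Answer: none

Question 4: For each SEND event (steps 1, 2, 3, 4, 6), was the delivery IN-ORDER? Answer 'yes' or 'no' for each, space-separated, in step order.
Answer: no no yes yes no

Derivation:
Step 1: SEND seq=2087 -> out-of-order
Step 2: SEND seq=2129 -> out-of-order
Step 3: SEND seq=0 -> in-order
Step 4: SEND seq=145 -> in-order
Step 6: SEND seq=2298 -> out-of-order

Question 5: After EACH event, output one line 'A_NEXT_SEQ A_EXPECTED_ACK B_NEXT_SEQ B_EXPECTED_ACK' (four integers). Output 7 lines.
0 2000 2087 0
0 2000 2129 0
0 2000 2298 0
145 2000 2298 145
300 2000 2298 300
300 2000 2298 300
300 2000 2321 300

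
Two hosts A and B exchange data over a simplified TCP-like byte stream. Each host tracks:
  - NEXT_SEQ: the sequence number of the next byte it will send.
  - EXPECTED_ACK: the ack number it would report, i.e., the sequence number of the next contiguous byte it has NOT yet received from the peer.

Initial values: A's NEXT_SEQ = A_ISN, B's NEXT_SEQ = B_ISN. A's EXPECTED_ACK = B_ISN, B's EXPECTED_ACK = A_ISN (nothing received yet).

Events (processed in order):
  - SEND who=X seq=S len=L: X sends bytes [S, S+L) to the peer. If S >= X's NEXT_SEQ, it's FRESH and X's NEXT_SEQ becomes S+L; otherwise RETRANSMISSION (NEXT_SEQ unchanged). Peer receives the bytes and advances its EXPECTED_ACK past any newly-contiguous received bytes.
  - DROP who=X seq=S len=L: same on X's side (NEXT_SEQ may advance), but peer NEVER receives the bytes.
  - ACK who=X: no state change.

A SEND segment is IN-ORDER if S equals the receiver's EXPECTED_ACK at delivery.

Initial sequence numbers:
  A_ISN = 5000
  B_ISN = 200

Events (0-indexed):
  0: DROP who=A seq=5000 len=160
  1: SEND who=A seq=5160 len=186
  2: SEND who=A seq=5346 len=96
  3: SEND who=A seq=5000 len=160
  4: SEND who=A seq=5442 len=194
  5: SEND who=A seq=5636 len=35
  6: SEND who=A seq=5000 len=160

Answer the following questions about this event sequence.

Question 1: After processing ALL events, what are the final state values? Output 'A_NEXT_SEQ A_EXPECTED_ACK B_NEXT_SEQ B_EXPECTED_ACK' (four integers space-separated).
Answer: 5671 200 200 5671

Derivation:
After event 0: A_seq=5160 A_ack=200 B_seq=200 B_ack=5000
After event 1: A_seq=5346 A_ack=200 B_seq=200 B_ack=5000
After event 2: A_seq=5442 A_ack=200 B_seq=200 B_ack=5000
After event 3: A_seq=5442 A_ack=200 B_seq=200 B_ack=5442
After event 4: A_seq=5636 A_ack=200 B_seq=200 B_ack=5636
After event 5: A_seq=5671 A_ack=200 B_seq=200 B_ack=5671
After event 6: A_seq=5671 A_ack=200 B_seq=200 B_ack=5671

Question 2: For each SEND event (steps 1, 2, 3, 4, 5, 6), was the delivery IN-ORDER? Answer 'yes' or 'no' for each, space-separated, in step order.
Step 1: SEND seq=5160 -> out-of-order
Step 2: SEND seq=5346 -> out-of-order
Step 3: SEND seq=5000 -> in-order
Step 4: SEND seq=5442 -> in-order
Step 5: SEND seq=5636 -> in-order
Step 6: SEND seq=5000 -> out-of-order

Answer: no no yes yes yes no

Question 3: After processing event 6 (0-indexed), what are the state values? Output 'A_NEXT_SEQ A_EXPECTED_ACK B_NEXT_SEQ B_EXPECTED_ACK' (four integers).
After event 0: A_seq=5160 A_ack=200 B_seq=200 B_ack=5000
After event 1: A_seq=5346 A_ack=200 B_seq=200 B_ack=5000
After event 2: A_seq=5442 A_ack=200 B_seq=200 B_ack=5000
After event 3: A_seq=5442 A_ack=200 B_seq=200 B_ack=5442
After event 4: A_seq=5636 A_ack=200 B_seq=200 B_ack=5636
After event 5: A_seq=5671 A_ack=200 B_seq=200 B_ack=5671
After event 6: A_seq=5671 A_ack=200 B_seq=200 B_ack=5671

5671 200 200 5671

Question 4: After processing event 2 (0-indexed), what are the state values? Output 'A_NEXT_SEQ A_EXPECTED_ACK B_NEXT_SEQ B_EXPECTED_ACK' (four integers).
After event 0: A_seq=5160 A_ack=200 B_seq=200 B_ack=5000
After event 1: A_seq=5346 A_ack=200 B_seq=200 B_ack=5000
After event 2: A_seq=5442 A_ack=200 B_seq=200 B_ack=5000

5442 200 200 5000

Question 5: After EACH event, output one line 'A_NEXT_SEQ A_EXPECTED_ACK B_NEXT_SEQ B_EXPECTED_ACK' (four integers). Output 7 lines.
5160 200 200 5000
5346 200 200 5000
5442 200 200 5000
5442 200 200 5442
5636 200 200 5636
5671 200 200 5671
5671 200 200 5671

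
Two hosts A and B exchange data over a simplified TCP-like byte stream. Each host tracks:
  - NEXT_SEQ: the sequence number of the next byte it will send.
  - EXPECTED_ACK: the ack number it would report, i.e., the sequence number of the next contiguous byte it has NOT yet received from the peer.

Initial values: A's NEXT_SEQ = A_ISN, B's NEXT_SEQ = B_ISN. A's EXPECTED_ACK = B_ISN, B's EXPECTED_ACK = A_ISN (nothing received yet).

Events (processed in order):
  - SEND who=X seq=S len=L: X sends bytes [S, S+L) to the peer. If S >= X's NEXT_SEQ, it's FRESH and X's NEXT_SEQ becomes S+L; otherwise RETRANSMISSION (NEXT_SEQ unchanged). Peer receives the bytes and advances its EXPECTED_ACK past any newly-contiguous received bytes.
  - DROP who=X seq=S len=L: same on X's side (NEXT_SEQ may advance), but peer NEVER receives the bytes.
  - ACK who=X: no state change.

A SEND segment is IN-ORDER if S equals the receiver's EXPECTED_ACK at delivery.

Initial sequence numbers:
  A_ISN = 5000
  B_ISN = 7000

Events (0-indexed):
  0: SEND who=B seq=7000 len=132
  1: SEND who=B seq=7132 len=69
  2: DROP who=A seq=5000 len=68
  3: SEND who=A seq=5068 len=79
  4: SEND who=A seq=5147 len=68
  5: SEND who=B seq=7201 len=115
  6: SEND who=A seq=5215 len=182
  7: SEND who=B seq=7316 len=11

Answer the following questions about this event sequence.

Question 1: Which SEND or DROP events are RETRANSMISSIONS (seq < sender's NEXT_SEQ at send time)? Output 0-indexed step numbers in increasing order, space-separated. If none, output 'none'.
Step 0: SEND seq=7000 -> fresh
Step 1: SEND seq=7132 -> fresh
Step 2: DROP seq=5000 -> fresh
Step 3: SEND seq=5068 -> fresh
Step 4: SEND seq=5147 -> fresh
Step 5: SEND seq=7201 -> fresh
Step 6: SEND seq=5215 -> fresh
Step 7: SEND seq=7316 -> fresh

Answer: none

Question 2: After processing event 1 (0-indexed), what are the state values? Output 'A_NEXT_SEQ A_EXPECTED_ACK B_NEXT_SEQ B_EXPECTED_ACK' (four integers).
After event 0: A_seq=5000 A_ack=7132 B_seq=7132 B_ack=5000
After event 1: A_seq=5000 A_ack=7201 B_seq=7201 B_ack=5000

5000 7201 7201 5000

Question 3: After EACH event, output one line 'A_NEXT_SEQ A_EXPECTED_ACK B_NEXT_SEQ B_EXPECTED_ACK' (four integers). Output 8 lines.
5000 7132 7132 5000
5000 7201 7201 5000
5068 7201 7201 5000
5147 7201 7201 5000
5215 7201 7201 5000
5215 7316 7316 5000
5397 7316 7316 5000
5397 7327 7327 5000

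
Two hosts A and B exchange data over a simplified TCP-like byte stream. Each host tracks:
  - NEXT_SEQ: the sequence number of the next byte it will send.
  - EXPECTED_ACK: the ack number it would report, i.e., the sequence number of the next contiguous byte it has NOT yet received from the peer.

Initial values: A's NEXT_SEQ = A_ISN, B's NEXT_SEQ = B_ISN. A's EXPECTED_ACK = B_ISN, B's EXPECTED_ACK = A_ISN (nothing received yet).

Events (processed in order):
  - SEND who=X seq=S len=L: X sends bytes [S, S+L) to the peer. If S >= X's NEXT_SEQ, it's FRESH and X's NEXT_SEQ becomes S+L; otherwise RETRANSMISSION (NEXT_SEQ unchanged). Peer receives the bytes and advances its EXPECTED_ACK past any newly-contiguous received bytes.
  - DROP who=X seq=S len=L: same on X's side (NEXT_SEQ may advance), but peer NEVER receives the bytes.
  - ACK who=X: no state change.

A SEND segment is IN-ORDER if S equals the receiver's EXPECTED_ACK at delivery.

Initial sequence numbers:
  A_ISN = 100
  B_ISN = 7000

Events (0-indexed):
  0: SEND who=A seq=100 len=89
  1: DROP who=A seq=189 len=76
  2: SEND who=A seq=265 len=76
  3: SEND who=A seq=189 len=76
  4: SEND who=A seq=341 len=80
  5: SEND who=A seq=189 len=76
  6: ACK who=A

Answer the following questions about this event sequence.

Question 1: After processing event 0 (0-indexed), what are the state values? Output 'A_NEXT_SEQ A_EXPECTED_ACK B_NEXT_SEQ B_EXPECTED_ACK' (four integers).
After event 0: A_seq=189 A_ack=7000 B_seq=7000 B_ack=189

189 7000 7000 189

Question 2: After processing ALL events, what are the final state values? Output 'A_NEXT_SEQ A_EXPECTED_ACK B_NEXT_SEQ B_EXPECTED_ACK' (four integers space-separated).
Answer: 421 7000 7000 421

Derivation:
After event 0: A_seq=189 A_ack=7000 B_seq=7000 B_ack=189
After event 1: A_seq=265 A_ack=7000 B_seq=7000 B_ack=189
After event 2: A_seq=341 A_ack=7000 B_seq=7000 B_ack=189
After event 3: A_seq=341 A_ack=7000 B_seq=7000 B_ack=341
After event 4: A_seq=421 A_ack=7000 B_seq=7000 B_ack=421
After event 5: A_seq=421 A_ack=7000 B_seq=7000 B_ack=421
After event 6: A_seq=421 A_ack=7000 B_seq=7000 B_ack=421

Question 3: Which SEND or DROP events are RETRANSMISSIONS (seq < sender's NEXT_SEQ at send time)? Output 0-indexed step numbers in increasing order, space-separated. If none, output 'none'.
Step 0: SEND seq=100 -> fresh
Step 1: DROP seq=189 -> fresh
Step 2: SEND seq=265 -> fresh
Step 3: SEND seq=189 -> retransmit
Step 4: SEND seq=341 -> fresh
Step 5: SEND seq=189 -> retransmit

Answer: 3 5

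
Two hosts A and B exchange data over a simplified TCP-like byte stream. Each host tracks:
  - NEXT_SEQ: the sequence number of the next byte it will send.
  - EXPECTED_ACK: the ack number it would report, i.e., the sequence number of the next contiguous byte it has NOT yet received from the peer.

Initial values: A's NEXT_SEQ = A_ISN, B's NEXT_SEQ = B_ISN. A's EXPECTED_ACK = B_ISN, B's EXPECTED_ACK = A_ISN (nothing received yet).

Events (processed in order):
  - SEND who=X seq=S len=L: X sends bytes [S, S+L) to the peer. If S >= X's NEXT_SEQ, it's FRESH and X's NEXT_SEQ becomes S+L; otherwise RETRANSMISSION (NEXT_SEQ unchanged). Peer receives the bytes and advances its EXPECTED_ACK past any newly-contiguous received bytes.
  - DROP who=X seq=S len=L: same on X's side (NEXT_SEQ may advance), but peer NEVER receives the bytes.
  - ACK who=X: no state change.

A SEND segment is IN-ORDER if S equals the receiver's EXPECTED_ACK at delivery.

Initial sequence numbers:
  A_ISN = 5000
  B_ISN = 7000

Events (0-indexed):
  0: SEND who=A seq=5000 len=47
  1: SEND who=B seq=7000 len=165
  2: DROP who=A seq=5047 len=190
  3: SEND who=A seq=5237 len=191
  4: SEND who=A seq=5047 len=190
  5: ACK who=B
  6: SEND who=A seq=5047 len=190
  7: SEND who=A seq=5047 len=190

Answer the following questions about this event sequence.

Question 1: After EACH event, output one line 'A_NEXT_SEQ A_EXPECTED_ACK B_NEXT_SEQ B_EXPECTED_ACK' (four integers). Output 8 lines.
5047 7000 7000 5047
5047 7165 7165 5047
5237 7165 7165 5047
5428 7165 7165 5047
5428 7165 7165 5428
5428 7165 7165 5428
5428 7165 7165 5428
5428 7165 7165 5428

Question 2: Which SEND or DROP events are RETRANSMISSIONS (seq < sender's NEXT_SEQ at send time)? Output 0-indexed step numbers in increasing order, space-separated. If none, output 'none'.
Answer: 4 6 7

Derivation:
Step 0: SEND seq=5000 -> fresh
Step 1: SEND seq=7000 -> fresh
Step 2: DROP seq=5047 -> fresh
Step 3: SEND seq=5237 -> fresh
Step 4: SEND seq=5047 -> retransmit
Step 6: SEND seq=5047 -> retransmit
Step 7: SEND seq=5047 -> retransmit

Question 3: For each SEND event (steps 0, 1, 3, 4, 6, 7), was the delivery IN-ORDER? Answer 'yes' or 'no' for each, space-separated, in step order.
Answer: yes yes no yes no no

Derivation:
Step 0: SEND seq=5000 -> in-order
Step 1: SEND seq=7000 -> in-order
Step 3: SEND seq=5237 -> out-of-order
Step 4: SEND seq=5047 -> in-order
Step 6: SEND seq=5047 -> out-of-order
Step 7: SEND seq=5047 -> out-of-order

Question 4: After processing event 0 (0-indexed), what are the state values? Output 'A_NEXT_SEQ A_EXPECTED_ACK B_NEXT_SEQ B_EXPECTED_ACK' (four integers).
After event 0: A_seq=5047 A_ack=7000 B_seq=7000 B_ack=5047

5047 7000 7000 5047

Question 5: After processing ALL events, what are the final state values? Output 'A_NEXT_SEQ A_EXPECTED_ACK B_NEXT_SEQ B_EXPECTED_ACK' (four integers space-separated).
Answer: 5428 7165 7165 5428

Derivation:
After event 0: A_seq=5047 A_ack=7000 B_seq=7000 B_ack=5047
After event 1: A_seq=5047 A_ack=7165 B_seq=7165 B_ack=5047
After event 2: A_seq=5237 A_ack=7165 B_seq=7165 B_ack=5047
After event 3: A_seq=5428 A_ack=7165 B_seq=7165 B_ack=5047
After event 4: A_seq=5428 A_ack=7165 B_seq=7165 B_ack=5428
After event 5: A_seq=5428 A_ack=7165 B_seq=7165 B_ack=5428
After event 6: A_seq=5428 A_ack=7165 B_seq=7165 B_ack=5428
After event 7: A_seq=5428 A_ack=7165 B_seq=7165 B_ack=5428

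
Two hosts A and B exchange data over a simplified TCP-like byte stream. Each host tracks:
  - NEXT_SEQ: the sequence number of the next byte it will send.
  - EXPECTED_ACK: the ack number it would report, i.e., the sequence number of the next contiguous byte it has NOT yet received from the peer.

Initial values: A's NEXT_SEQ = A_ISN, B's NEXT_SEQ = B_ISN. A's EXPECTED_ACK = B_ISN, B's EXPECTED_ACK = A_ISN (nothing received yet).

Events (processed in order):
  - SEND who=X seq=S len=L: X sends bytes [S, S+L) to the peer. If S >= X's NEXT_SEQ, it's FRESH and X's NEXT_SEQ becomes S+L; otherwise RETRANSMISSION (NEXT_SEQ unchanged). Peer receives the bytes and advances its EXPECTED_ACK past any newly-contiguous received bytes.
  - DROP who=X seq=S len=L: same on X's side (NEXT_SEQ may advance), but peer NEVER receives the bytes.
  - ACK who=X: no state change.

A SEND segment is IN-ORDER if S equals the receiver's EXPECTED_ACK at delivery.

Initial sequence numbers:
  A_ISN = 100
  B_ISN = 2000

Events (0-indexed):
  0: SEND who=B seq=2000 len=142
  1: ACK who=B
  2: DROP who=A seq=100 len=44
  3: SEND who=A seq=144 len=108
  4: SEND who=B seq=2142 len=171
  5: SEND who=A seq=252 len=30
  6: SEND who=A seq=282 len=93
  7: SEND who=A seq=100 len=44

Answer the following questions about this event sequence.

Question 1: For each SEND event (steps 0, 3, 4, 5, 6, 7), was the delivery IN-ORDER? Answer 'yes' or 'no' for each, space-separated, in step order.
Answer: yes no yes no no yes

Derivation:
Step 0: SEND seq=2000 -> in-order
Step 3: SEND seq=144 -> out-of-order
Step 4: SEND seq=2142 -> in-order
Step 5: SEND seq=252 -> out-of-order
Step 6: SEND seq=282 -> out-of-order
Step 7: SEND seq=100 -> in-order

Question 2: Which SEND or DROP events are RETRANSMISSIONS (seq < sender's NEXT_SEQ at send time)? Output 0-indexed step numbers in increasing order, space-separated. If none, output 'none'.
Step 0: SEND seq=2000 -> fresh
Step 2: DROP seq=100 -> fresh
Step 3: SEND seq=144 -> fresh
Step 4: SEND seq=2142 -> fresh
Step 5: SEND seq=252 -> fresh
Step 6: SEND seq=282 -> fresh
Step 7: SEND seq=100 -> retransmit

Answer: 7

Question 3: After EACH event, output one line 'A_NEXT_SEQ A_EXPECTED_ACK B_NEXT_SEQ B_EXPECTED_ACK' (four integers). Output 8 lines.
100 2142 2142 100
100 2142 2142 100
144 2142 2142 100
252 2142 2142 100
252 2313 2313 100
282 2313 2313 100
375 2313 2313 100
375 2313 2313 375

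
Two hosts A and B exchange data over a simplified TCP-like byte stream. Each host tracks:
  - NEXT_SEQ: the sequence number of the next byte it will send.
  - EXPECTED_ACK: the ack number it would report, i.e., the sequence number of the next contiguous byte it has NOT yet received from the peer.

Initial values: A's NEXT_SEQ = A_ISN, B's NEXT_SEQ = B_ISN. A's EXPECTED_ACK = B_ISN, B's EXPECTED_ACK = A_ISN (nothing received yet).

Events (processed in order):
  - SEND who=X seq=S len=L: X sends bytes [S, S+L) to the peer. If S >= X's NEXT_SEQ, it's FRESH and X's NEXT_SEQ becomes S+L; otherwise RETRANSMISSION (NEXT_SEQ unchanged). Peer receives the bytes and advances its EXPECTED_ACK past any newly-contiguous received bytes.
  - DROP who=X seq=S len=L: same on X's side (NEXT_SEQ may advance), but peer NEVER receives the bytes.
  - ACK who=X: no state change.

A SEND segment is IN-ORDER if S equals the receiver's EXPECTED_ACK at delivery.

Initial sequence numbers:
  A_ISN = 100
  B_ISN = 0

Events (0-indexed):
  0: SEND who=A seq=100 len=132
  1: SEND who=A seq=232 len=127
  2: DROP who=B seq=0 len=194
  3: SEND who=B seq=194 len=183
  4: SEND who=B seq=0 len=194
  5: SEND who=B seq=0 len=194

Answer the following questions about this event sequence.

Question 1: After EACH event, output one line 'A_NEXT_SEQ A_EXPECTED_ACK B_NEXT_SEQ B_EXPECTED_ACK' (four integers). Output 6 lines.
232 0 0 232
359 0 0 359
359 0 194 359
359 0 377 359
359 377 377 359
359 377 377 359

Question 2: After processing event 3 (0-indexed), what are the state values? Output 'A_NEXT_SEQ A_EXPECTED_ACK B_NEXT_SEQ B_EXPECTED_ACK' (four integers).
After event 0: A_seq=232 A_ack=0 B_seq=0 B_ack=232
After event 1: A_seq=359 A_ack=0 B_seq=0 B_ack=359
After event 2: A_seq=359 A_ack=0 B_seq=194 B_ack=359
After event 3: A_seq=359 A_ack=0 B_seq=377 B_ack=359

359 0 377 359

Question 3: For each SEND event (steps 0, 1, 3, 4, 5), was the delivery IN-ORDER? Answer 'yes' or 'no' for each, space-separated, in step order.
Step 0: SEND seq=100 -> in-order
Step 1: SEND seq=232 -> in-order
Step 3: SEND seq=194 -> out-of-order
Step 4: SEND seq=0 -> in-order
Step 5: SEND seq=0 -> out-of-order

Answer: yes yes no yes no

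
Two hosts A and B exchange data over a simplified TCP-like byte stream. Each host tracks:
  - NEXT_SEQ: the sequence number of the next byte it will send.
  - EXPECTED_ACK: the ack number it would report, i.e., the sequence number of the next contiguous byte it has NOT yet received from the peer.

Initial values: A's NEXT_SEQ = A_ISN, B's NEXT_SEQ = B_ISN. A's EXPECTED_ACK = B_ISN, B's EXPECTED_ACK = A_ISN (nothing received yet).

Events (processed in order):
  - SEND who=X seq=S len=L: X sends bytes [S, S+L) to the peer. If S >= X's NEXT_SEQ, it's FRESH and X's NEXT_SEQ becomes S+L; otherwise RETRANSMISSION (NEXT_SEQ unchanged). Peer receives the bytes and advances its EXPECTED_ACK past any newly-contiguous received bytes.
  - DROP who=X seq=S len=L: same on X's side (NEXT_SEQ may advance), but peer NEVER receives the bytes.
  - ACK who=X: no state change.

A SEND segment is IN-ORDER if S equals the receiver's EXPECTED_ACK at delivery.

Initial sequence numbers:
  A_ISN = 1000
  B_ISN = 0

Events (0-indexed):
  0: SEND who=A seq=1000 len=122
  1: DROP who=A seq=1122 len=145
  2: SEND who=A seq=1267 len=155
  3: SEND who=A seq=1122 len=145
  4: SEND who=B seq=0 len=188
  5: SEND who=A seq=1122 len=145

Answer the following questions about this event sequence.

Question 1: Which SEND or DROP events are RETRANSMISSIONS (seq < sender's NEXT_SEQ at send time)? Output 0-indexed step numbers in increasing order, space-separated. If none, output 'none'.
Answer: 3 5

Derivation:
Step 0: SEND seq=1000 -> fresh
Step 1: DROP seq=1122 -> fresh
Step 2: SEND seq=1267 -> fresh
Step 3: SEND seq=1122 -> retransmit
Step 4: SEND seq=0 -> fresh
Step 5: SEND seq=1122 -> retransmit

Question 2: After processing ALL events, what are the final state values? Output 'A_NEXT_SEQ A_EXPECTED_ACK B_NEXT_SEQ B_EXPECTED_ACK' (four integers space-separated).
Answer: 1422 188 188 1422

Derivation:
After event 0: A_seq=1122 A_ack=0 B_seq=0 B_ack=1122
After event 1: A_seq=1267 A_ack=0 B_seq=0 B_ack=1122
After event 2: A_seq=1422 A_ack=0 B_seq=0 B_ack=1122
After event 3: A_seq=1422 A_ack=0 B_seq=0 B_ack=1422
After event 4: A_seq=1422 A_ack=188 B_seq=188 B_ack=1422
After event 5: A_seq=1422 A_ack=188 B_seq=188 B_ack=1422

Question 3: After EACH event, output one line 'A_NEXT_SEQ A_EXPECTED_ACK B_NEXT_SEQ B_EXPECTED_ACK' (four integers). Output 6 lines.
1122 0 0 1122
1267 0 0 1122
1422 0 0 1122
1422 0 0 1422
1422 188 188 1422
1422 188 188 1422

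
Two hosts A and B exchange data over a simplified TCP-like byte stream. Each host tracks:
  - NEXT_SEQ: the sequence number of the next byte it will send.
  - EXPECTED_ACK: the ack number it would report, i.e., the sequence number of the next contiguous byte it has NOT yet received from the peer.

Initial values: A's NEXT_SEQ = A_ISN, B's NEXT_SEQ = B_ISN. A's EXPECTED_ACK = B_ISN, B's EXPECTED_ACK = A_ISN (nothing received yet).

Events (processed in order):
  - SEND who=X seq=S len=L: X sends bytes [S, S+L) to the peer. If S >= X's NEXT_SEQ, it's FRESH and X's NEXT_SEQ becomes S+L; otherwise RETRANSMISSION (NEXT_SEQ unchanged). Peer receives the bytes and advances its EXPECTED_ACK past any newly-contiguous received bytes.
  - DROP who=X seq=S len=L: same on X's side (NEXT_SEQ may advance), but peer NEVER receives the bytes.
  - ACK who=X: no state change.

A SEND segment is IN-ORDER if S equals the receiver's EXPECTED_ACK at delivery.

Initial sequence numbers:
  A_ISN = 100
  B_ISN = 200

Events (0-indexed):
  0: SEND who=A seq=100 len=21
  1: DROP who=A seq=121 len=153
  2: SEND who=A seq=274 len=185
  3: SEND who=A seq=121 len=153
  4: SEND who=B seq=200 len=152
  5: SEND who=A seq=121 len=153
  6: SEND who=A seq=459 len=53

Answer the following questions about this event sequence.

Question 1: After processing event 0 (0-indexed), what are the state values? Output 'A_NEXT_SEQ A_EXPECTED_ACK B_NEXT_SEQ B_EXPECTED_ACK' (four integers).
After event 0: A_seq=121 A_ack=200 B_seq=200 B_ack=121

121 200 200 121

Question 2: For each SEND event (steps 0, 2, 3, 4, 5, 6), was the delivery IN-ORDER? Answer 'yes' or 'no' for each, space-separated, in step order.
Step 0: SEND seq=100 -> in-order
Step 2: SEND seq=274 -> out-of-order
Step 3: SEND seq=121 -> in-order
Step 4: SEND seq=200 -> in-order
Step 5: SEND seq=121 -> out-of-order
Step 6: SEND seq=459 -> in-order

Answer: yes no yes yes no yes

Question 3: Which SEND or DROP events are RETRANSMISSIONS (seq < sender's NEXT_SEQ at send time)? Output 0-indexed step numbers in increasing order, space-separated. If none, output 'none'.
Answer: 3 5

Derivation:
Step 0: SEND seq=100 -> fresh
Step 1: DROP seq=121 -> fresh
Step 2: SEND seq=274 -> fresh
Step 3: SEND seq=121 -> retransmit
Step 4: SEND seq=200 -> fresh
Step 5: SEND seq=121 -> retransmit
Step 6: SEND seq=459 -> fresh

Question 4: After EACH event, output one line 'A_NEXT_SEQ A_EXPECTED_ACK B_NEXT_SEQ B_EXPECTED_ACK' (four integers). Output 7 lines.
121 200 200 121
274 200 200 121
459 200 200 121
459 200 200 459
459 352 352 459
459 352 352 459
512 352 352 512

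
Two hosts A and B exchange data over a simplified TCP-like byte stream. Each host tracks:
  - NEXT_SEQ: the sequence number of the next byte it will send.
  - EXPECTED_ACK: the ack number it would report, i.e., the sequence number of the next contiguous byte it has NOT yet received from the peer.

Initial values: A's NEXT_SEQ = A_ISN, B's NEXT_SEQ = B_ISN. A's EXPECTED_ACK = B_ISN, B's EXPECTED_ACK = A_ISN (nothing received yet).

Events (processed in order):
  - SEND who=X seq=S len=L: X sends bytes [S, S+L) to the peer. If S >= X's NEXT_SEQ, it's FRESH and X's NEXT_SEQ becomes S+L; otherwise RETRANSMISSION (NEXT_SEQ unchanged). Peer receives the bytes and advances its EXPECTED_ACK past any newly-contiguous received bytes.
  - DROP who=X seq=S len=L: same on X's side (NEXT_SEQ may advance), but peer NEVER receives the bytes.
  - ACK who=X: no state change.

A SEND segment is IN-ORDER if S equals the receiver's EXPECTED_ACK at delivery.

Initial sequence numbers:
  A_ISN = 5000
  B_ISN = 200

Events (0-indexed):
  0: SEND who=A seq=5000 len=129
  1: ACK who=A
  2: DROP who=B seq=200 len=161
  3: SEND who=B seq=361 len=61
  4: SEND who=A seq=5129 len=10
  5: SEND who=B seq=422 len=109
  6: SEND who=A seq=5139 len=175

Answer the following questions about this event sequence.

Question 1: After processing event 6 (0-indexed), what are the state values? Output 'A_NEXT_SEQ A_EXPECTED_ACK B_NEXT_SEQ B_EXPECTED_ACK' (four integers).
After event 0: A_seq=5129 A_ack=200 B_seq=200 B_ack=5129
After event 1: A_seq=5129 A_ack=200 B_seq=200 B_ack=5129
After event 2: A_seq=5129 A_ack=200 B_seq=361 B_ack=5129
After event 3: A_seq=5129 A_ack=200 B_seq=422 B_ack=5129
After event 4: A_seq=5139 A_ack=200 B_seq=422 B_ack=5139
After event 5: A_seq=5139 A_ack=200 B_seq=531 B_ack=5139
After event 6: A_seq=5314 A_ack=200 B_seq=531 B_ack=5314

5314 200 531 5314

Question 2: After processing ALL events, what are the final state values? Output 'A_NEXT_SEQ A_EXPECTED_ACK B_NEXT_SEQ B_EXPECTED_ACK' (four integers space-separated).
Answer: 5314 200 531 5314

Derivation:
After event 0: A_seq=5129 A_ack=200 B_seq=200 B_ack=5129
After event 1: A_seq=5129 A_ack=200 B_seq=200 B_ack=5129
After event 2: A_seq=5129 A_ack=200 B_seq=361 B_ack=5129
After event 3: A_seq=5129 A_ack=200 B_seq=422 B_ack=5129
After event 4: A_seq=5139 A_ack=200 B_seq=422 B_ack=5139
After event 5: A_seq=5139 A_ack=200 B_seq=531 B_ack=5139
After event 6: A_seq=5314 A_ack=200 B_seq=531 B_ack=5314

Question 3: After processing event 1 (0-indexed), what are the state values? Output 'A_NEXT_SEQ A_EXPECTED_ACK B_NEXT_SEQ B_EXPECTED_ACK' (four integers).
After event 0: A_seq=5129 A_ack=200 B_seq=200 B_ack=5129
After event 1: A_seq=5129 A_ack=200 B_seq=200 B_ack=5129

5129 200 200 5129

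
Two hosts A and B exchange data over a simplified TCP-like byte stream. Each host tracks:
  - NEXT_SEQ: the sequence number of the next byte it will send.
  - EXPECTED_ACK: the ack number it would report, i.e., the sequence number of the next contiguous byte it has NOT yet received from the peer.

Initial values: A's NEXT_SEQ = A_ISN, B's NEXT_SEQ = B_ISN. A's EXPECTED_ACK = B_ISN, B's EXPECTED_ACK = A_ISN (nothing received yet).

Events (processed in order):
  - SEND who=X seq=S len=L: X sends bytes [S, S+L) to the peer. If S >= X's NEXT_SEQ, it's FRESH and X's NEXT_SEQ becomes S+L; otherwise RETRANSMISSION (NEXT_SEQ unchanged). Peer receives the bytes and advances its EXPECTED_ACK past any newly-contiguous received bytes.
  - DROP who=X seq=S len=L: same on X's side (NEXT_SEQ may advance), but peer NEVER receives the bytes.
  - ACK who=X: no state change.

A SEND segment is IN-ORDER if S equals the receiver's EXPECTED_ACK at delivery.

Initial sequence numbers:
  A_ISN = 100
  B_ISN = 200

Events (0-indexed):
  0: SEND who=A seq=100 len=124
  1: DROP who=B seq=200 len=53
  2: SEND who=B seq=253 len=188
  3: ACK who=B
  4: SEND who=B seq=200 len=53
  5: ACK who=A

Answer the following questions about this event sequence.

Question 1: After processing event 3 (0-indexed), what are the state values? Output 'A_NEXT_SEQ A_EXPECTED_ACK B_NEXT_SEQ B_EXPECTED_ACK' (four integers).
After event 0: A_seq=224 A_ack=200 B_seq=200 B_ack=224
After event 1: A_seq=224 A_ack=200 B_seq=253 B_ack=224
After event 2: A_seq=224 A_ack=200 B_seq=441 B_ack=224
After event 3: A_seq=224 A_ack=200 B_seq=441 B_ack=224

224 200 441 224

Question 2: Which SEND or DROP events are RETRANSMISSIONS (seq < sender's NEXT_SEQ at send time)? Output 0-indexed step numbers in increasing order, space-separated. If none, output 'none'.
Step 0: SEND seq=100 -> fresh
Step 1: DROP seq=200 -> fresh
Step 2: SEND seq=253 -> fresh
Step 4: SEND seq=200 -> retransmit

Answer: 4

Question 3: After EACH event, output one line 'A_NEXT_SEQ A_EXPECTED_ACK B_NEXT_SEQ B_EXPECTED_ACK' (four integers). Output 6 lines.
224 200 200 224
224 200 253 224
224 200 441 224
224 200 441 224
224 441 441 224
224 441 441 224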